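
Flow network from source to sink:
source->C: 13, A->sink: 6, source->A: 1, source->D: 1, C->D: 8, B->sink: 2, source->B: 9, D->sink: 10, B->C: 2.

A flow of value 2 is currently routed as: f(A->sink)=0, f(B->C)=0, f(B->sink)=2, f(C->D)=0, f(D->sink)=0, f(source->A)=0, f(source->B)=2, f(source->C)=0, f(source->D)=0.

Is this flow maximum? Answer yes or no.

Residual path source->A->sink has bottleneck 1 > 0.
Pushing 1 along it raises the flow to 3, so the given flow is not maximum.

No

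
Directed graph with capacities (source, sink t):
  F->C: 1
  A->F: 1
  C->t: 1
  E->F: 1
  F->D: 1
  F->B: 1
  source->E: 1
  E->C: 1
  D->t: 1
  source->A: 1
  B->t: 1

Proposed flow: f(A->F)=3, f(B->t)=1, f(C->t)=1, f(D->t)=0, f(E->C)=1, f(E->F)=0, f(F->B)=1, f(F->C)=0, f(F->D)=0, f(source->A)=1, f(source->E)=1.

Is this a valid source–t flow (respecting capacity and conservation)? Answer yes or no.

Capacity violated on A->F: flow 3 > capacity 1.

No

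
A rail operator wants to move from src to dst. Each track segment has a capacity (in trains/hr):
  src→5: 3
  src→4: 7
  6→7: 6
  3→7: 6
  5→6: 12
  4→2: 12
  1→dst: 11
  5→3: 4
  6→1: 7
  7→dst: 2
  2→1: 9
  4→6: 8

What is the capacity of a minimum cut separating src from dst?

Max flow = 10 (via 4 augmenting paths).
In the residual at optimum, the set reachable from src is {src}.
Cut edges: src→5 (cap 3), src→4 (cap 7). Sum = 10.

10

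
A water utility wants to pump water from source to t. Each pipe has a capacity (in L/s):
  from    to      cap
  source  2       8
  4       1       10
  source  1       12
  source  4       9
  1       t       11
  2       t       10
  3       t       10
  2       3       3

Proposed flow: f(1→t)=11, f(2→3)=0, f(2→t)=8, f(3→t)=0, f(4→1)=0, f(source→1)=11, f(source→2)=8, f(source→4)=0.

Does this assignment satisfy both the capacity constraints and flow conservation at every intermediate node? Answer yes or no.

Every edge has 0 ≤ f(e) ≤ cap(e).
At each intermediate node, inflow equals outflow.

Yes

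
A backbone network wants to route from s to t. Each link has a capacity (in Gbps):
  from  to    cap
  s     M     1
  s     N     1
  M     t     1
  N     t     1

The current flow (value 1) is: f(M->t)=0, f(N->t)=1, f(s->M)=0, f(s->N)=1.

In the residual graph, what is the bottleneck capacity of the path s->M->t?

Residual capacities along the path: s->M: 1, M->t: 1.
Minimum is 1.

1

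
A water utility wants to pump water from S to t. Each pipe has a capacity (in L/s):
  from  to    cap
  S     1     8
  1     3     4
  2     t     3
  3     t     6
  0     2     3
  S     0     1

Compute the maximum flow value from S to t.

5

Augment S→0→2→t: bottleneck 1. Total 1.
Augment S→1→3→t: bottleneck 4. Total 5.
No augmenting path remains in the residual graph.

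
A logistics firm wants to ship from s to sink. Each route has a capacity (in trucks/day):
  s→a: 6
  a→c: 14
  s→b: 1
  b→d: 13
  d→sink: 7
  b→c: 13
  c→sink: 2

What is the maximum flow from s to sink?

Augment s→b→d→sink: bottleneck 1. Total 1.
Augment s→a→c→sink: bottleneck 2. Total 3.
No augmenting path remains in the residual graph.

3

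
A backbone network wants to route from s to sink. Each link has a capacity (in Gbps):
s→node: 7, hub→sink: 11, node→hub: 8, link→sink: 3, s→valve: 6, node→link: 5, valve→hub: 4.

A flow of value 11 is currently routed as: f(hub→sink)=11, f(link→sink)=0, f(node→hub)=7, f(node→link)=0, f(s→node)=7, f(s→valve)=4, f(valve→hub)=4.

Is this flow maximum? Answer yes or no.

Residual reachable from s: {s, valve}; sink is not reachable.
Saturated cut: s→node, valve→hub with total capacity 11 = current flow value. Flow is maximum.

Yes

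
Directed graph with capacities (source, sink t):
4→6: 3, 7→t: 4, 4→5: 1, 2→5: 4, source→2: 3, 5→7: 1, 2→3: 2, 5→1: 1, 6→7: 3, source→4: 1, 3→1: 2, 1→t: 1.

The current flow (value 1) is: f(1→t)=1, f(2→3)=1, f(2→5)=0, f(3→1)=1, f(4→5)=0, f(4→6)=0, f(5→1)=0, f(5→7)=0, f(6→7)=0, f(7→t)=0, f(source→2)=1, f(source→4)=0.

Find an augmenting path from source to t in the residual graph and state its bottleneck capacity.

Residual along source→2→5→7→t: source→2: 2, 2→5: 4, 5→7: 1, 7→t: 4.
Bottleneck = min = 1.

source→2→5→7→t, bottleneck 1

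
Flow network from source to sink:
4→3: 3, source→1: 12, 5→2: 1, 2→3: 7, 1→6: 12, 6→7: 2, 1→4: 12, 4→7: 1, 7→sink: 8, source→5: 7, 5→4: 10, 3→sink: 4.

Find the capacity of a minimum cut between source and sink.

7

Max flow = 7 (via 4 augmenting paths).
In the residual at optimum, the set reachable from source is {1, 4, 5, 6, source}.
Cut edges: 5→2 (cap 1), 4→3 (cap 3), 4→7 (cap 1), 6→7 (cap 2). Sum = 7.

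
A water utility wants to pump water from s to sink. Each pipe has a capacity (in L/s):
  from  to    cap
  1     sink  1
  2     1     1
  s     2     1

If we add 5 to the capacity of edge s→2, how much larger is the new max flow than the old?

0

Original max flow = 1.
Even with extra capacity on s→2, another cut of capacity 1 remains binding.
New max flow = 1. Increase = 0.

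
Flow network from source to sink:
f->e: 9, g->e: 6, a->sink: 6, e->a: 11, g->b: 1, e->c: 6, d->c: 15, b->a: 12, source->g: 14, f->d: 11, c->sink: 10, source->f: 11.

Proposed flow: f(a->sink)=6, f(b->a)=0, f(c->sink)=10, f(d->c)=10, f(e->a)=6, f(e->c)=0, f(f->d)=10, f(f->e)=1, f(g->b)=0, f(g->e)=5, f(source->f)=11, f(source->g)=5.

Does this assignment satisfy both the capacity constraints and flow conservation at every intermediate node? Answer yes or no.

Every edge has 0 ≤ f(e) ≤ cap(e).
At each intermediate node, inflow equals outflow.

Yes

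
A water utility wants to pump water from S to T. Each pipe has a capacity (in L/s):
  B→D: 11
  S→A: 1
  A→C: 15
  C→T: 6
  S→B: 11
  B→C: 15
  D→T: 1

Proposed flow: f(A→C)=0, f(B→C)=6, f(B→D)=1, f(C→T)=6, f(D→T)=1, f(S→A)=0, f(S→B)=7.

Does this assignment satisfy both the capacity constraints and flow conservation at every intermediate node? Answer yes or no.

Every edge has 0 ≤ f(e) ≤ cap(e).
At each intermediate node, inflow equals outflow.

Yes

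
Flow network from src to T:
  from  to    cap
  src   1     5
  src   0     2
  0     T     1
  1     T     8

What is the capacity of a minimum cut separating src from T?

Max flow = 6 (via 2 augmenting paths).
In the residual at optimum, the set reachable from src is {0, src}.
Cut edges: src->1 (cap 5), 0->T (cap 1). Sum = 6.

6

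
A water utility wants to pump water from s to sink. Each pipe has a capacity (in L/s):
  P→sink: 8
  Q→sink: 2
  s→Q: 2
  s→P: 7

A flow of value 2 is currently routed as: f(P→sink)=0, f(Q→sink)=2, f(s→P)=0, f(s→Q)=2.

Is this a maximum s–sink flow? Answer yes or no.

Residual path s→P→sink has bottleneck 7 > 0.
Pushing 7 along it raises the flow to 9, so the given flow is not maximum.

No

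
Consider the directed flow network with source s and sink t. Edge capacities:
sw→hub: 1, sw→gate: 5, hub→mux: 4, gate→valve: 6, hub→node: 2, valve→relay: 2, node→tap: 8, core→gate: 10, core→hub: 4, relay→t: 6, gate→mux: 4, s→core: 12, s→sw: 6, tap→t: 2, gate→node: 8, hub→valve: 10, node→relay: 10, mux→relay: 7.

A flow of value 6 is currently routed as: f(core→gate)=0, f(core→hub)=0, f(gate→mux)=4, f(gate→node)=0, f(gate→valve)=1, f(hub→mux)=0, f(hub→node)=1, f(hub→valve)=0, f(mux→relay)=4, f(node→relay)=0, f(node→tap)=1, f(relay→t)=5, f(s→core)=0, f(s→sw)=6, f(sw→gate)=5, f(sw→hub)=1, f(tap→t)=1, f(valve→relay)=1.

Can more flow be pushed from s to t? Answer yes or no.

Residual path s→core→gate→valve→relay→t has bottleneck 1 > 0.
Pushing 1 along it raises the flow to 7, so the given flow is not maximum.

Yes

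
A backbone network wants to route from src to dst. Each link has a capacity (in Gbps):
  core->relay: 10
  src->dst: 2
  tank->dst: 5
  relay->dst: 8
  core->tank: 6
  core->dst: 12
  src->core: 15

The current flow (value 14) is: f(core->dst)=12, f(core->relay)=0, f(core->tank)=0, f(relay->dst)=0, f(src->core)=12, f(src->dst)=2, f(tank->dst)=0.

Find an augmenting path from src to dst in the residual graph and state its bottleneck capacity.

src->core->relay->dst, bottleneck 3

Residual along src->core->relay->dst: src->core: 3, core->relay: 10, relay->dst: 8.
Bottleneck = min = 3.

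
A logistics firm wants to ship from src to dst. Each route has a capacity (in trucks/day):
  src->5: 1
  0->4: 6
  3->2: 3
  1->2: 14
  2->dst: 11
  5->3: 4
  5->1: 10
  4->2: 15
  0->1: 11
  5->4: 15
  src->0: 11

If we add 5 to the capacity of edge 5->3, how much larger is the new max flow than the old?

0

Original max flow = 11.
Edge 5->3 does not cross the min cut (source side {0, 1, 2, 3, 4, 5, src}), so extra capacity there cannot help.
New max flow = 11. Increase = 0.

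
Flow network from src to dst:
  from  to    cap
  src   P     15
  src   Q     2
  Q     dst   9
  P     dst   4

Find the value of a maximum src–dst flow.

Augment src→P→dst: bottleneck 4. Total 4.
Augment src→Q→dst: bottleneck 2. Total 6.
No augmenting path remains in the residual graph.

6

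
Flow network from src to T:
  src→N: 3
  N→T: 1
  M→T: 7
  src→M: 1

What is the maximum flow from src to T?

Augment src→M→T: bottleneck 1. Total 1.
Augment src→N→T: bottleneck 1. Total 2.
No augmenting path remains in the residual graph.

2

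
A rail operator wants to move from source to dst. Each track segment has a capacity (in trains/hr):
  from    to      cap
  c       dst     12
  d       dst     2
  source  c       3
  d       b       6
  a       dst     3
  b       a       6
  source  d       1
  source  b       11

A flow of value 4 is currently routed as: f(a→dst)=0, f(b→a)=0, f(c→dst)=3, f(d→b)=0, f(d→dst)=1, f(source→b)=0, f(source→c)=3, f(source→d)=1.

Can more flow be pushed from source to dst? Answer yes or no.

Residual path source→b→a→dst has bottleneck 3 > 0.
Pushing 3 along it raises the flow to 7, so the given flow is not maximum.

Yes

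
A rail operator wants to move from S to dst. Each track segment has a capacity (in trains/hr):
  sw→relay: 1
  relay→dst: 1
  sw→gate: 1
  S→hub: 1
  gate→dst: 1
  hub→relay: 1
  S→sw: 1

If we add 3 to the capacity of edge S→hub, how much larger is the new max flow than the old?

Original max flow = 2.
Even with extra capacity on S→hub, another cut of capacity 2 remains binding.
New max flow = 2. Increase = 0.

0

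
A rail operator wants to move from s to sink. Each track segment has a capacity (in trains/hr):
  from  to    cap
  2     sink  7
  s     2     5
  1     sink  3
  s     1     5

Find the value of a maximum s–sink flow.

Augment s→2→sink: bottleneck 5. Total 5.
Augment s→1→sink: bottleneck 3. Total 8.
No augmenting path remains in the residual graph.

8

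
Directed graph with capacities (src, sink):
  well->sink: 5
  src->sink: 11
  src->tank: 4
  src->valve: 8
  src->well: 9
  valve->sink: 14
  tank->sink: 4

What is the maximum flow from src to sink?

Augment src->sink: bottleneck 11. Total 11.
Augment src->tank->sink: bottleneck 4. Total 15.
Augment src->well->sink: bottleneck 5. Total 20.
Augment src->valve->sink: bottleneck 8. Total 28.
No augmenting path remains in the residual graph.

28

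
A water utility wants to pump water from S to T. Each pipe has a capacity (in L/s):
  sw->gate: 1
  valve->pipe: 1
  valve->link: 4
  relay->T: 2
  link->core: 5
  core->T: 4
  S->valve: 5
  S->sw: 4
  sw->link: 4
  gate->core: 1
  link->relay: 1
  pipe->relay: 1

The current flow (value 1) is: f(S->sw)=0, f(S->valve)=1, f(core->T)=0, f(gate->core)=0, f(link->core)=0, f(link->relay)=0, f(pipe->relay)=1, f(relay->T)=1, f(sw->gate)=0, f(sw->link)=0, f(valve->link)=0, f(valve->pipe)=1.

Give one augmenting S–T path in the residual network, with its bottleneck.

Residual along S->valve->link->relay->T: S->valve: 4, valve->link: 4, link->relay: 1, relay->T: 1.
Bottleneck = min = 1.

S->valve->link->relay->T, bottleneck 1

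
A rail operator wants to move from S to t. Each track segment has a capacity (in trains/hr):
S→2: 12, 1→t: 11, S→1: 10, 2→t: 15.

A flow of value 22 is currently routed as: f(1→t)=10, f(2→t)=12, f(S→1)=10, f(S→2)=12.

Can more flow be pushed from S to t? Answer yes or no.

No

Residual reachable from S: {S}; t is not reachable.
Saturated cut: S→1, S→2 with total capacity 22 = current flow value. Flow is maximum.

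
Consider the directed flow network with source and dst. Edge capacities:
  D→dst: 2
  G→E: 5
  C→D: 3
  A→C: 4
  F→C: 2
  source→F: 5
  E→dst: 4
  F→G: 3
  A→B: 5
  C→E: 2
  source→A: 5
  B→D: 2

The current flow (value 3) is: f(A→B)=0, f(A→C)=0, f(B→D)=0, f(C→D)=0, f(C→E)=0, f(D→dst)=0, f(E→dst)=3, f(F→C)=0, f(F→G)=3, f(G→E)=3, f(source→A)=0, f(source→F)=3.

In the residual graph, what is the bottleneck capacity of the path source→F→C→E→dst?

Residual capacities along the path: source→F: 2, F→C: 2, C→E: 2, E→dst: 1.
Minimum is 1.

1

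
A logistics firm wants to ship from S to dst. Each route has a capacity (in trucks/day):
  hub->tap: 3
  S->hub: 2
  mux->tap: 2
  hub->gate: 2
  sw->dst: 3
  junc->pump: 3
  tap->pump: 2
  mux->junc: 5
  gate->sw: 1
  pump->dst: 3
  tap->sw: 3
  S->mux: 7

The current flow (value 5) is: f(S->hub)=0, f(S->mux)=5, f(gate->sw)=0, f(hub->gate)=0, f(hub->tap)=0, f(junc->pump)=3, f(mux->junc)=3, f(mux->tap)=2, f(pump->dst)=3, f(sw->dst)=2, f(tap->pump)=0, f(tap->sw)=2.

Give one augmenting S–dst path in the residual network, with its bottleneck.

S->hub->tap->sw->dst, bottleneck 1

Residual along S->hub->tap->sw->dst: S->hub: 2, hub->tap: 3, tap->sw: 1, sw->dst: 1.
Bottleneck = min = 1.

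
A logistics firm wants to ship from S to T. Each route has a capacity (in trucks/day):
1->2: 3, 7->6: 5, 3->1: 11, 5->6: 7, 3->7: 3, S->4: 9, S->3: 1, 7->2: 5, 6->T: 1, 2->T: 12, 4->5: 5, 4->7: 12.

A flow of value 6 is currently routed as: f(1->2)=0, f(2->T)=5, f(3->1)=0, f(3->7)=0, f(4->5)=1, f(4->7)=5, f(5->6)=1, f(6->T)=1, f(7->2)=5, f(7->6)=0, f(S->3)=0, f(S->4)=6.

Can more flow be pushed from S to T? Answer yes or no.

Residual path S->3->1->2->T has bottleneck 1 > 0.
Pushing 1 along it raises the flow to 7, so the given flow is not maximum.

Yes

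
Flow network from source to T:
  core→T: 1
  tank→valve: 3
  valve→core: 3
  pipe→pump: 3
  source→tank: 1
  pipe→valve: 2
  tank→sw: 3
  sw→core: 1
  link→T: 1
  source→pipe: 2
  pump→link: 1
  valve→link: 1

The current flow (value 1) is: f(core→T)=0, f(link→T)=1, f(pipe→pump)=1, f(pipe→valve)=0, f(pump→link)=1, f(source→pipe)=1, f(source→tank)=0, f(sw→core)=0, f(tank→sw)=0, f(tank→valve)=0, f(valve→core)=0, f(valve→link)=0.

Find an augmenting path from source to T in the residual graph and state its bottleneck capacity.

Residual along source→pipe→valve→core→T: source→pipe: 1, pipe→valve: 2, valve→core: 3, core→T: 1.
Bottleneck = min = 1.

source→pipe→valve→core→T, bottleneck 1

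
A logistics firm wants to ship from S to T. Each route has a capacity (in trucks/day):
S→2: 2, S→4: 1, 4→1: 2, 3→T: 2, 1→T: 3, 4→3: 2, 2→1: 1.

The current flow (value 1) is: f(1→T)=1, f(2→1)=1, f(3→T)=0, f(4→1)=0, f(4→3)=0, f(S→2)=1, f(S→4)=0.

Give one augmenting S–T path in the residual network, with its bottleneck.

Residual along S→4→1→T: S→4: 1, 4→1: 2, 1→T: 2.
Bottleneck = min = 1.

S→4→1→T, bottleneck 1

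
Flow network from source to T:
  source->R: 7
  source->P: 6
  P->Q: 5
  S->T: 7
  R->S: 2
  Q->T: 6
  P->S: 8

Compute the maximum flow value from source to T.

Augment source->R->S->T: bottleneck 2. Total 2.
Augment source->P->S->T: bottleneck 5. Total 7.
Augment source->P->Q->T: bottleneck 1. Total 8.
No augmenting path remains in the residual graph.

8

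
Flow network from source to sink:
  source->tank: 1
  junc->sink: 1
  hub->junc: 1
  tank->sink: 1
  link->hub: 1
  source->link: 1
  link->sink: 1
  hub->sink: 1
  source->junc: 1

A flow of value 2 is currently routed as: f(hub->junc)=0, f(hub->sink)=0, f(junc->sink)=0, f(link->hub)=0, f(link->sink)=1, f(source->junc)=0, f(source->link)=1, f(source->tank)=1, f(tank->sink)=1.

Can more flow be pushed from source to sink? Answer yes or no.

Residual path source->junc->sink has bottleneck 1 > 0.
Pushing 1 along it raises the flow to 3, so the given flow is not maximum.

Yes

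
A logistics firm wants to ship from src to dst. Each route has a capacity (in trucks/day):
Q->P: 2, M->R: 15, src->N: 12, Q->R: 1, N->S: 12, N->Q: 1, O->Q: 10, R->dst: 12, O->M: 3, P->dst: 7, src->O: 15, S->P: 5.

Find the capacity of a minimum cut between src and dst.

11

Max flow = 11 (via 4 augmenting paths).
In the residual at optimum, the set reachable from src is {N, O, Q, S, src}.
Cut edges: O->M (cap 3), Q->R (cap 1), Q->P (cap 2), S->P (cap 5). Sum = 11.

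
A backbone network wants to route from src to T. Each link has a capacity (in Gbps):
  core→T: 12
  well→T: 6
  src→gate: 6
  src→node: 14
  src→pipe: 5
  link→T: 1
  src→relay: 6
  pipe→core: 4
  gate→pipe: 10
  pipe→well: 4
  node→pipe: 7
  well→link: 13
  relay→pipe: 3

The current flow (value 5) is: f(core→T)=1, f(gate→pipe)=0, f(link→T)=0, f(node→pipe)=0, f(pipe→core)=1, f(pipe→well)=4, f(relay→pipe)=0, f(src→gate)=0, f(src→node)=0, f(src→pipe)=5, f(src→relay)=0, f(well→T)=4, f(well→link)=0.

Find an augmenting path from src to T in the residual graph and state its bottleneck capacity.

Residual along src→relay→pipe→core→T: src→relay: 6, relay→pipe: 3, pipe→core: 3, core→T: 11.
Bottleneck = min = 3.

src→relay→pipe→core→T, bottleneck 3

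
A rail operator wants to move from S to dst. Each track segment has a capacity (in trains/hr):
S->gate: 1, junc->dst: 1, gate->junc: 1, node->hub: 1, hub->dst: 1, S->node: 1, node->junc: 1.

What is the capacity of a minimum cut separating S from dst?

2

Max flow = 2 (via 2 augmenting paths).
In the residual at optimum, the set reachable from S is {S}.
Cut edges: S->gate (cap 1), S->node (cap 1). Sum = 2.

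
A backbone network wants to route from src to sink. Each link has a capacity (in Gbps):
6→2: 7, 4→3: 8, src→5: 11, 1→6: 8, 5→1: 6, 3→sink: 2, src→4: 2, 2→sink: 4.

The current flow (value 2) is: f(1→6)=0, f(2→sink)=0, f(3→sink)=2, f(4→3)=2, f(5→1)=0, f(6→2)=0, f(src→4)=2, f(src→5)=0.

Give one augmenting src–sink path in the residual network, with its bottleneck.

src→5→1→6→2→sink, bottleneck 4

Residual along src→5→1→6→2→sink: src→5: 11, 5→1: 6, 1→6: 8, 6→2: 7, 2→sink: 4.
Bottleneck = min = 4.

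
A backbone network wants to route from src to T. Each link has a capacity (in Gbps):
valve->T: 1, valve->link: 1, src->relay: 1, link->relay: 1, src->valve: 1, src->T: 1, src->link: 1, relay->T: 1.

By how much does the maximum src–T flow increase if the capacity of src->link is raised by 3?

0

Original max flow = 3.
Edge src->link does not cross the min cut (source side {link, relay, src}), so extra capacity there cannot help.
New max flow = 3. Increase = 0.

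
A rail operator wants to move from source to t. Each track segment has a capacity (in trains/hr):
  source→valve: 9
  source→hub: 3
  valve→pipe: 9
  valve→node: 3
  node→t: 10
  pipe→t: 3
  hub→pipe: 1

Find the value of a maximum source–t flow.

6

Augment source→valve→node→t: bottleneck 3. Total 3.
Augment source→valve→pipe→t: bottleneck 3. Total 6.
No augmenting path remains in the residual graph.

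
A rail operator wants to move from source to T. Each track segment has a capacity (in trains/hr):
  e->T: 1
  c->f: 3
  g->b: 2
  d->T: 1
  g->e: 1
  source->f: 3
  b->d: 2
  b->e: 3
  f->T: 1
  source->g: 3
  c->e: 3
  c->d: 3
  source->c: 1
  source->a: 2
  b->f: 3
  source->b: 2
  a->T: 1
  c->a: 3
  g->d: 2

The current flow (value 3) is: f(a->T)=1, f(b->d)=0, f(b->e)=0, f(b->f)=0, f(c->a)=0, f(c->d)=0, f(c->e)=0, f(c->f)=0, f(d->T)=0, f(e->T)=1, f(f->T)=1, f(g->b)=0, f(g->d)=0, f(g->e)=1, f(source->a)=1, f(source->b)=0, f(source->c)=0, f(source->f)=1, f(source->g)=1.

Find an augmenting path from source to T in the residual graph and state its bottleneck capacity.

Residual along source->g->d->T: source->g: 2, g->d: 2, d->T: 1.
Bottleneck = min = 1.

source->g->d->T, bottleneck 1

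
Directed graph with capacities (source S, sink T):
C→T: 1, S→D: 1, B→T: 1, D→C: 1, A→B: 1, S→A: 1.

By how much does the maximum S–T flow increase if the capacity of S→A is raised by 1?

Original max flow = 2.
Even with extra capacity on S→A, another cut of capacity 2 remains binding.
New max flow = 2. Increase = 0.

0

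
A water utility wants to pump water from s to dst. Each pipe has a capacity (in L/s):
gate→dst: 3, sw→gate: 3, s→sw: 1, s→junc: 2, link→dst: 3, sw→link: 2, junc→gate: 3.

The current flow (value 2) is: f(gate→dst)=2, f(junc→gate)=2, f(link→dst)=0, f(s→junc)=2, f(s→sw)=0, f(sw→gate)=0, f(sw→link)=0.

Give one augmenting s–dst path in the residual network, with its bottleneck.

Residual along s→sw→gate→dst: s→sw: 1, sw→gate: 3, gate→dst: 1.
Bottleneck = min = 1.

s→sw→gate→dst, bottleneck 1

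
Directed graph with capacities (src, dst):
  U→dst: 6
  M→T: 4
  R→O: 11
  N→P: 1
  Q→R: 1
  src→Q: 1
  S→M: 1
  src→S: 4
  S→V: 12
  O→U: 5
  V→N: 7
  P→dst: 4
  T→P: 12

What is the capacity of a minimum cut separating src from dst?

Max flow = 3 (via 3 augmenting paths).
In the residual at optimum, the set reachable from src is {N, S, V, src}.
Cut edges: S→M (cap 1), N→P (cap 1), src→Q (cap 1). Sum = 3.

3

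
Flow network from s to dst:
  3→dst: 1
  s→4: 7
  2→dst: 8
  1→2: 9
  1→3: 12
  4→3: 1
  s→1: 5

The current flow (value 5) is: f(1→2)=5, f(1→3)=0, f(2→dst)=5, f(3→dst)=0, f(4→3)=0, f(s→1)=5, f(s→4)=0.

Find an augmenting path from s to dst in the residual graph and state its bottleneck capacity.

s→4→3→dst, bottleneck 1

Residual along s→4→3→dst: s→4: 7, 4→3: 1, 3→dst: 1.
Bottleneck = min = 1.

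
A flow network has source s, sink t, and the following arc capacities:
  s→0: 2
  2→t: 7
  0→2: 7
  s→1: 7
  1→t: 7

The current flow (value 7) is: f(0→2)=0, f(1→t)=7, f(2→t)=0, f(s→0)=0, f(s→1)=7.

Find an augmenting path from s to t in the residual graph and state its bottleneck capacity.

s→0→2→t, bottleneck 2

Residual along s→0→2→t: s→0: 2, 0→2: 7, 2→t: 7.
Bottleneck = min = 2.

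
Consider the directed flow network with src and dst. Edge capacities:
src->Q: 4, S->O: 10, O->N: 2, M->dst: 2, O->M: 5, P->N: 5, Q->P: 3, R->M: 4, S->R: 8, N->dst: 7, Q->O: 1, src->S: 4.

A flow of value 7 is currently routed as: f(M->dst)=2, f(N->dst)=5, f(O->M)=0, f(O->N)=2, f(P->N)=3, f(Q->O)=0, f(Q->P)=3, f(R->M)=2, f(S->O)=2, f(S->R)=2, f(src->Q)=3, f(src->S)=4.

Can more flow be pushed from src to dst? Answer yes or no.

Residual reachable from src: {M, O, Q, R, S, src}; dst is not reachable.
Saturated cut: Q->P, O->N, M->dst with total capacity 7 = current flow value. Flow is maximum.

No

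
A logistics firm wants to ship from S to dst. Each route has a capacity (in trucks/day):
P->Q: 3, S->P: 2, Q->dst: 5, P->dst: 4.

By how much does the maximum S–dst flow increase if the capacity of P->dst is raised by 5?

0

Original max flow = 2.
Edge P->dst does not cross the min cut (source side {S}), so extra capacity there cannot help.
New max flow = 2. Increase = 0.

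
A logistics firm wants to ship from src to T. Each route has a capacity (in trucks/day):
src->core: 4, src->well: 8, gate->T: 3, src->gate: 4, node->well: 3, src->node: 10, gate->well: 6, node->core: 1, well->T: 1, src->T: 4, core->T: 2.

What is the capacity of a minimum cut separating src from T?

10

Max flow = 10 (via 4 augmenting paths).
In the residual at optimum, the set reachable from src is {core, gate, node, src, well}.
Cut edges: src->T (cap 4), gate->T (cap 3), core->T (cap 2), well->T (cap 1). Sum = 10.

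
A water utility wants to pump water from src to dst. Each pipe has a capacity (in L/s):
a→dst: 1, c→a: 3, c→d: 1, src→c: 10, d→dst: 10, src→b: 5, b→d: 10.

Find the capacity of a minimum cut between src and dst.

7

Max flow = 7 (via 3 augmenting paths).
In the residual at optimum, the set reachable from src is {a, c, src}.
Cut edges: src→b (cap 5), c→d (cap 1), a→dst (cap 1). Sum = 7.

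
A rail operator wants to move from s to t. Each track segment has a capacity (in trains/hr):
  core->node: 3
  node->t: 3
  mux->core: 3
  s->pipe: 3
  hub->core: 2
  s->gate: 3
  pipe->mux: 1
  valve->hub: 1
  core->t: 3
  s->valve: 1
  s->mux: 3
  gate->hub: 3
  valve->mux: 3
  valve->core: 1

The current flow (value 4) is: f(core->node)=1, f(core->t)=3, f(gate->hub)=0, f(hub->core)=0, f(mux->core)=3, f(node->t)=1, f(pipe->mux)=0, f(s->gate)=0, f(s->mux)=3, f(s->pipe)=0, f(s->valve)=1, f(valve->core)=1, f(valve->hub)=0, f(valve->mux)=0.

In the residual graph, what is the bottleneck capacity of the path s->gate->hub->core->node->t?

Residual capacities along the path: s->gate: 3, gate->hub: 3, hub->core: 2, core->node: 2, node->t: 2.
Minimum is 2.

2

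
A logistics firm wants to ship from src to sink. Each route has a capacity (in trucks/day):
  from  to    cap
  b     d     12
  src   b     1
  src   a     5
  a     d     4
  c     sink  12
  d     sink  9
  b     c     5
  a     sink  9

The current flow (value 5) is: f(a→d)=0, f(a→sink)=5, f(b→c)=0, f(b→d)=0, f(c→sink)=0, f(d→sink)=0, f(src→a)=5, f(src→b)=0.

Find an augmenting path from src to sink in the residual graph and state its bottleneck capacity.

Residual along src→b→d→sink: src→b: 1, b→d: 12, d→sink: 9.
Bottleneck = min = 1.

src→b→d→sink, bottleneck 1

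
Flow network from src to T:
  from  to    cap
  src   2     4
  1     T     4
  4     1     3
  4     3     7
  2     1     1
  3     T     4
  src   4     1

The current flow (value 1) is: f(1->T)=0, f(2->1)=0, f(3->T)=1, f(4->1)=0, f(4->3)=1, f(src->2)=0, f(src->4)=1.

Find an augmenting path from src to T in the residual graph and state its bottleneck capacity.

src->2->1->T, bottleneck 1

Residual along src->2->1->T: src->2: 4, 2->1: 1, 1->T: 4.
Bottleneck = min = 1.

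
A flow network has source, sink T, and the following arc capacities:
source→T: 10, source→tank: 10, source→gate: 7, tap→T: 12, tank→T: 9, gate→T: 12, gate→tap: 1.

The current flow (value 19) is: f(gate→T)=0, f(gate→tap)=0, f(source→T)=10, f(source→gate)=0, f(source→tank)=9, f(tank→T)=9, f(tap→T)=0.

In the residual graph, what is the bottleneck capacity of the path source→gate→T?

7

Residual capacities along the path: source→gate: 7, gate→T: 12.
Minimum is 7.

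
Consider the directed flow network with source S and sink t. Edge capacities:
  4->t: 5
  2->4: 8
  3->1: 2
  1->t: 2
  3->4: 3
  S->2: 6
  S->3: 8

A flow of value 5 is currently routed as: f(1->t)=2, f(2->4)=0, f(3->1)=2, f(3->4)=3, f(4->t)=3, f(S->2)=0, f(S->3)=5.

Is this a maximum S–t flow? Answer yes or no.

No

Residual path S->2->4->t has bottleneck 2 > 0.
Pushing 2 along it raises the flow to 7, so the given flow is not maximum.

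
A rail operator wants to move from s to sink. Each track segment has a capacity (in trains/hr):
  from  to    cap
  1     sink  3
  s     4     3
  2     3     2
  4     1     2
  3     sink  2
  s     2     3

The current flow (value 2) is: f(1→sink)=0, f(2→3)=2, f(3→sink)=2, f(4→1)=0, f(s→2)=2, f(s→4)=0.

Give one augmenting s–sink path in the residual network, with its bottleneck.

s→4→1→sink, bottleneck 2

Residual along s→4→1→sink: s→4: 3, 4→1: 2, 1→sink: 3.
Bottleneck = min = 2.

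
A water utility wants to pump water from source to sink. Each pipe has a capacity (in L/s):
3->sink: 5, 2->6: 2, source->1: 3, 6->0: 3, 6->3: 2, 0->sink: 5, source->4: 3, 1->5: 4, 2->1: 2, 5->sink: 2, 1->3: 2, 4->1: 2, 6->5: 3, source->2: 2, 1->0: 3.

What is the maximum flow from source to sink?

Augment source->1->3->sink: bottleneck 2. Total 2.
Augment source->1->0->sink: bottleneck 1. Total 3.
Augment source->4->1->0->sink: bottleneck 2. Total 5.
Augment source->2->1->5->sink: bottleneck 2. Total 7.
No augmenting path remains in the residual graph.

7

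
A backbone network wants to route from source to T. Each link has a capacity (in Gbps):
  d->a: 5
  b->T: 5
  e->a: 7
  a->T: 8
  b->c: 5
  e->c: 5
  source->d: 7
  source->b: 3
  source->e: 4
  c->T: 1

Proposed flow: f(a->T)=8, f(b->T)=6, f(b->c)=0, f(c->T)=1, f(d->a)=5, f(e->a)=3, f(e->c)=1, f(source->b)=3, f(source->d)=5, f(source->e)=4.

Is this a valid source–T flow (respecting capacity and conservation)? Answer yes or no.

No

Capacity violated on b->T: flow 6 > capacity 5.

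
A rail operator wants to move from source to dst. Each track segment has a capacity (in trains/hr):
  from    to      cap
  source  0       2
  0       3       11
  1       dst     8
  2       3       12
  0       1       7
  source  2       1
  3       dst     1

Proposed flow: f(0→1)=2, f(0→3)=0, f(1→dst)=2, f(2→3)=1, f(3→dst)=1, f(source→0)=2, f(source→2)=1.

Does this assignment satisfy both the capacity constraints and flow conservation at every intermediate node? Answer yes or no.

Yes

Every edge has 0 ≤ f(e) ≤ cap(e).
At each intermediate node, inflow equals outflow.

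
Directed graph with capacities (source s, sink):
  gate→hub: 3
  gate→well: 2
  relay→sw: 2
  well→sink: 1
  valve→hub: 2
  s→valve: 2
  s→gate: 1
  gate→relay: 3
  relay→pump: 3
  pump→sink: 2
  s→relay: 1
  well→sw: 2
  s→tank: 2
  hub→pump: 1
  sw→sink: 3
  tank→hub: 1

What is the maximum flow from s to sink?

Augment s→gate→well→sink: bottleneck 1. Total 1.
Augment s→relay→sw→sink: bottleneck 1. Total 2.
Augment s→tank→hub→pump→sink: bottleneck 1. Total 3.
No augmenting path remains in the residual graph.

3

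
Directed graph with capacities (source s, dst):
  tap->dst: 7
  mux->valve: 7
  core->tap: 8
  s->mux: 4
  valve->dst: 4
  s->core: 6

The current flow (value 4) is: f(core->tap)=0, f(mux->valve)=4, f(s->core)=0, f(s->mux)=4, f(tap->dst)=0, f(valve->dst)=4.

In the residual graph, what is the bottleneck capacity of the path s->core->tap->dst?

6

Residual capacities along the path: s->core: 6, core->tap: 8, tap->dst: 7.
Minimum is 6.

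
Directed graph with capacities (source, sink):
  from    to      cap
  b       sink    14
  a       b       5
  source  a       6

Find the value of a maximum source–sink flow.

Augment source->a->b->sink: bottleneck 5. Total 5.
No augmenting path remains in the residual graph.

5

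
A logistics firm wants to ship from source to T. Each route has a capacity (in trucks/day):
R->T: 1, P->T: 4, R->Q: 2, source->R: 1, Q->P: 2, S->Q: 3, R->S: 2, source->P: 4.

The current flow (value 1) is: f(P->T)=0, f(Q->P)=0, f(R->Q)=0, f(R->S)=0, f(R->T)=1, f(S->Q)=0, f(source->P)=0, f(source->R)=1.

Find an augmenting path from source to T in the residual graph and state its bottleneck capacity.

Residual along source->P->T: source->P: 4, P->T: 4.
Bottleneck = min = 4.

source->P->T, bottleneck 4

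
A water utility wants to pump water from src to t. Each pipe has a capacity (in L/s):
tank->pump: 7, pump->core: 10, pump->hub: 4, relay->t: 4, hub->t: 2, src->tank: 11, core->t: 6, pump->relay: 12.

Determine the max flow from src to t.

Augment src->tank->pump->relay->t: bottleneck 4. Total 4.
Augment src->tank->pump->core->t: bottleneck 3. Total 7.
No augmenting path remains in the residual graph.

7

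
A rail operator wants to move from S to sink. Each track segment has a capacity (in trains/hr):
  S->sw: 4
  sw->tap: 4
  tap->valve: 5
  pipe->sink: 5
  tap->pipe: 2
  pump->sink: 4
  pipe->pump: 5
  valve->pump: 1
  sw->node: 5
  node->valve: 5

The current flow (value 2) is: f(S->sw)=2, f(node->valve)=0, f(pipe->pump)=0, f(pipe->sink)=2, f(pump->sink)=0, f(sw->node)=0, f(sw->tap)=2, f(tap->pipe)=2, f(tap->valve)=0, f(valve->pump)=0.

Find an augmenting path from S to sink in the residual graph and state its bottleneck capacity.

S->sw->node->valve->pump->sink, bottleneck 1

Residual along S->sw->node->valve->pump->sink: S->sw: 2, sw->node: 5, node->valve: 5, valve->pump: 1, pump->sink: 4.
Bottleneck = min = 1.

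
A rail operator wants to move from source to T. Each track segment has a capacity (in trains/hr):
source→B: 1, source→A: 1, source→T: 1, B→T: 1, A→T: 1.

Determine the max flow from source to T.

3

Augment source→T: bottleneck 1. Total 1.
Augment source→A→T: bottleneck 1. Total 2.
Augment source→B→T: bottleneck 1. Total 3.
No augmenting path remains in the residual graph.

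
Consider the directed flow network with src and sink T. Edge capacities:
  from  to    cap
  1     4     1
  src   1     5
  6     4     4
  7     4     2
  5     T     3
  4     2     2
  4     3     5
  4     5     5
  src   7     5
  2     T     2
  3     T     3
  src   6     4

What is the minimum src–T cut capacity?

Max flow = 7 (via 4 augmenting paths).
In the residual at optimum, the set reachable from src is {1, 7, src}.
Cut edges: src→6 (cap 4), 1→4 (cap 1), 7→4 (cap 2). Sum = 7.

7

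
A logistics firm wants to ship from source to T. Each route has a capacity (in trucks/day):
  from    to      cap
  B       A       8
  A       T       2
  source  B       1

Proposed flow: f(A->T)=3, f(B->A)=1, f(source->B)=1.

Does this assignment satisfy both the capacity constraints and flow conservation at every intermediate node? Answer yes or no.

Capacity violated on A->T: flow 3 > capacity 2.

No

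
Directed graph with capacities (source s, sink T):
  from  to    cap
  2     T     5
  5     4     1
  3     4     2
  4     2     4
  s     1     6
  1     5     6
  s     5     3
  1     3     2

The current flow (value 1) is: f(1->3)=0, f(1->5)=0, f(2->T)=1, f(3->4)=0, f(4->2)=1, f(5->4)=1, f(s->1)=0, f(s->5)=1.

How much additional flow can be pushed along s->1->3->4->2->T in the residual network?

Residual capacities along the path: s->1: 6, 1->3: 2, 3->4: 2, 4->2: 3, 2->T: 4.
Minimum is 2.

2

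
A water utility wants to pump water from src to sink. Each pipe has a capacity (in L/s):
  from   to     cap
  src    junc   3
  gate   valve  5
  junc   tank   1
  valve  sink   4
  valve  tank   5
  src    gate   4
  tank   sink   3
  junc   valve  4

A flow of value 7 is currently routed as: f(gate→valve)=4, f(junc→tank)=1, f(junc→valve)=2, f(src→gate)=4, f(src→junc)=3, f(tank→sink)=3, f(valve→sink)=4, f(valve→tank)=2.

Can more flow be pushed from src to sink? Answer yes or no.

No

Residual reachable from src: {src}; sink is not reachable.
Saturated cut: src→gate, src→junc with total capacity 7 = current flow value. Flow is maximum.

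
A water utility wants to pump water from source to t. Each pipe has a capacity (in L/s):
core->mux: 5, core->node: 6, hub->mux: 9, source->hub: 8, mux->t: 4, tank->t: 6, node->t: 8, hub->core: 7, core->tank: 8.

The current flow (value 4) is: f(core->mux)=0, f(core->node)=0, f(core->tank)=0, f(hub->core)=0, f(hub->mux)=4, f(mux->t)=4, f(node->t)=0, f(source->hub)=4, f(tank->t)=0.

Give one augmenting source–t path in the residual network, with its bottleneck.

source->hub->core->tank->t, bottleneck 4

Residual along source->hub->core->tank->t: source->hub: 4, hub->core: 7, core->tank: 8, tank->t: 6.
Bottleneck = min = 4.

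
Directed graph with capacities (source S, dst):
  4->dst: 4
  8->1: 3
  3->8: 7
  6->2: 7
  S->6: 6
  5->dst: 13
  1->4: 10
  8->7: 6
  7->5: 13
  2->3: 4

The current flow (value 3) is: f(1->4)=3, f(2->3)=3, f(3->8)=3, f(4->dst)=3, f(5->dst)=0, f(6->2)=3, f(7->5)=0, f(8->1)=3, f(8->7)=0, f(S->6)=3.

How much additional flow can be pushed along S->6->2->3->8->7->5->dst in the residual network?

1

Residual capacities along the path: S->6: 3, 6->2: 4, 2->3: 1, 3->8: 4, 8->7: 6, 7->5: 13, 5->dst: 13.
Minimum is 1.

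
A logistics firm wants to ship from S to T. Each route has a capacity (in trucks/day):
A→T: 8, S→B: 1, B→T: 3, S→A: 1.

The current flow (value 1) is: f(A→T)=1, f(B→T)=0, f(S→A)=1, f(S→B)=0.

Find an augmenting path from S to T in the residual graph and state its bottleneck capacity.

S→B→T, bottleneck 1

Residual along S→B→T: S→B: 1, B→T: 3.
Bottleneck = min = 1.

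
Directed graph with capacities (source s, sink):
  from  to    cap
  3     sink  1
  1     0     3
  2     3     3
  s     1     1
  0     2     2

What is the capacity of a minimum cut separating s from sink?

Max flow = 1 (via 1 augmenting path).
In the residual at optimum, the set reachable from s is {s}.
Cut edges: s→1 (cap 1). Sum = 1.

1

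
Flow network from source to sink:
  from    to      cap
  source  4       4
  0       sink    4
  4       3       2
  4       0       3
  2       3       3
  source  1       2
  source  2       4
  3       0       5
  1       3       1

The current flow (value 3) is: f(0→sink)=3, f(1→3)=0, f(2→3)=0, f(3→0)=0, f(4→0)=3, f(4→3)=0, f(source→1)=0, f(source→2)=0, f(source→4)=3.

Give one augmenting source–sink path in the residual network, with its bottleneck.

Residual along source→4→3→0→sink: source→4: 1, 4→3: 2, 3→0: 5, 0→sink: 1.
Bottleneck = min = 1.

source→4→3→0→sink, bottleneck 1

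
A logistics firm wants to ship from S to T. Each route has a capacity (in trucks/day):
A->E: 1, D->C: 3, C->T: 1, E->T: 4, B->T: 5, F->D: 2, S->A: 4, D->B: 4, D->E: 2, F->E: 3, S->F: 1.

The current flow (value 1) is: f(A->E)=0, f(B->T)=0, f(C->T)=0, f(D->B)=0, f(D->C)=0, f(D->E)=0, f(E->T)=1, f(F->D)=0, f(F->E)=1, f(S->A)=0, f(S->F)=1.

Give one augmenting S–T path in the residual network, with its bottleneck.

Residual along S->A->E->T: S->A: 4, A->E: 1, E->T: 3.
Bottleneck = min = 1.

S->A->E->T, bottleneck 1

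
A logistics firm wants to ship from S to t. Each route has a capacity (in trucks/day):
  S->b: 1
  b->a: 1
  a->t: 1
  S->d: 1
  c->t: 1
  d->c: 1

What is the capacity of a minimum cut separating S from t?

2

Max flow = 2 (via 2 augmenting paths).
In the residual at optimum, the set reachable from S is {S}.
Cut edges: S->b (cap 1), S->d (cap 1). Sum = 2.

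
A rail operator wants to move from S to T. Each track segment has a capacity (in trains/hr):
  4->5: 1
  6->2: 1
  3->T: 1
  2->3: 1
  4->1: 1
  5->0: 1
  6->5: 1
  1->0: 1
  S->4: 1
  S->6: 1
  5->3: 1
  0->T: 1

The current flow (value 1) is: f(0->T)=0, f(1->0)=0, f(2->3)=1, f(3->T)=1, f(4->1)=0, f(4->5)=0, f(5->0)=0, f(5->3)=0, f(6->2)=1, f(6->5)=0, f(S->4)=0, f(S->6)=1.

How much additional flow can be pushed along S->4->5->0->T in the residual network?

Residual capacities along the path: S->4: 1, 4->5: 1, 5->0: 1, 0->T: 1.
Minimum is 1.

1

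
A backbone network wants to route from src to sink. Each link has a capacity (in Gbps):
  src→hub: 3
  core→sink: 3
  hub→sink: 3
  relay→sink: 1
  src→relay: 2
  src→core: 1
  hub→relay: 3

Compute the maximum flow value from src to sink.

Augment src→hub→sink: bottleneck 3. Total 3.
Augment src→relay→sink: bottleneck 1. Total 4.
Augment src→core→sink: bottleneck 1. Total 5.
No augmenting path remains in the residual graph.

5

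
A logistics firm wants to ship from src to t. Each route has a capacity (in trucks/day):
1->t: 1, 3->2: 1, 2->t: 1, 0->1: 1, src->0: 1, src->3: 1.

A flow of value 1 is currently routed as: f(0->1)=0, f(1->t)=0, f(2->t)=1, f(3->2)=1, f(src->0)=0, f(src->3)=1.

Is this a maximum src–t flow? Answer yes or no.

No

Residual path src->0->1->t has bottleneck 1 > 0.
Pushing 1 along it raises the flow to 2, so the given flow is not maximum.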